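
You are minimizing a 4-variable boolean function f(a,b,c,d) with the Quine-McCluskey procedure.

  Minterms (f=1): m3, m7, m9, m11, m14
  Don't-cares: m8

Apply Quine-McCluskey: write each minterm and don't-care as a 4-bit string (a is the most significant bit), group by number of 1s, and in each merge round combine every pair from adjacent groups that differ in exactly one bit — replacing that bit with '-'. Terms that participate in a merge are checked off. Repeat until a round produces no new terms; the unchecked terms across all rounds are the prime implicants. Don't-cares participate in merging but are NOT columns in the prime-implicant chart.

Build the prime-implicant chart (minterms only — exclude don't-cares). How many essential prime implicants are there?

size-2^0 implicants → 0011(✓)  0111(✓)  1000(✓)  1001(✓)  1011(✓)  1110
size-2^1 implicants → -011  0-11  10-1  100-
Unchecked terms (primes): -011, 0-11, 10-1, 100-, 1110
Minterm coverage:
  m3 ⊆ -011,0-11
  m7 ⊆ 0-11 [E]
  m9 ⊆ 10-1,100-
  m11 ⊆ -011,10-1
  m14 ⊆ 1110 [E]
E = {0-11, 1110}

2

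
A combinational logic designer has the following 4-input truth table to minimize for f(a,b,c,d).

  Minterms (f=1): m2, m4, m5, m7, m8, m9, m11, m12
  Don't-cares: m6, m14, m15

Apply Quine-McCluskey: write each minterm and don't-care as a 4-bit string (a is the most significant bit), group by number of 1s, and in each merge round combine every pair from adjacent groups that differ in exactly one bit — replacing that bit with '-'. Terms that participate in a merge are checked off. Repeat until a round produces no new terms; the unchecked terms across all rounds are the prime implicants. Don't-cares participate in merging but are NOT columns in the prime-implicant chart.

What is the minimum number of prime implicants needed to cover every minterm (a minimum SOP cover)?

[col 0] 0010*, 0100*, 0101*, 0110*, 0111*, 1000*, 1001*, 1011*, 1100*, 1110*, 1111*
[col 1] -100*, -110*, -111*, 0-10, 01-0*, 01-1*, 010-*, 011-*, 1-00, 1-11, 10-1, 100-, 11-0*, 111-*
[col 2] -1-0, -11-, 01--
Prime implicants: -1-0, -11-, 0-10, 01--, 1-00, 1-11, 10-1, 100-
PI chart (minterm → PIs covering it):
  2 | 0-10  (sole → essential)
  4 | -1-0,01--
  5 | 01--  (sole → essential)
  7 | -11-,01--
  8 | 1-00,100-
  9 | 10-1,100-
  11 | 1-11,10-1
  12 | -1-0,1-00
Essential prime implicants: 0-10, 01--
Petrick residual → 1-00, 10-1
Minimum SOP uses 4 PIs: a'cd' + a'b + ac'd' + ab'd

4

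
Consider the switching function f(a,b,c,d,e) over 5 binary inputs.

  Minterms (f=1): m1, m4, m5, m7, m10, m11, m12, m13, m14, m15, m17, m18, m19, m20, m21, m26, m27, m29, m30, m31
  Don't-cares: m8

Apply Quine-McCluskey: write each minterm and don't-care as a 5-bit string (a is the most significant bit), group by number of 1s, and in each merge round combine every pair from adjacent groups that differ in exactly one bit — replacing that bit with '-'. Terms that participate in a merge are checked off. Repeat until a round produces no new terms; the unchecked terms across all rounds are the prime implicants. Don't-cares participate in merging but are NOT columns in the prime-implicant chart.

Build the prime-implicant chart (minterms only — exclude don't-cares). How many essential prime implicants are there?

[col 0] 00001*, 00100*, 00101*, 00111*, 01000*, 01010*, 01011*, 01100*, 01101*, 01110*, 01111*, 10001*, 10010*, 10011*, 10100*, 10101*, 11010*, 11011*, 11101*, 11110*, 11111*
[col 1] -0001*, -0100*, -0101*, -1010*, -1011*, -1101*, -1110*, -1111*, 0-100*, 0-101*, 0-111*, 00-01*, 001-1*, 0010-*, 01-00*, 01-10*, 01-11*, 010-0*, 0101-*, 011-0*, 011-1*, 0110-*, 0111-*, 1-010*, 1-011*, 1-101*, 10-01*, 100-1, 1001-*, 1010-*, 11-10*, 11-11*, 1101-*, 111-1*, 1111-*
[col 2] --101, -0-01, -010-, -1-10*, -1-11*, -101-*, -11-1, -111-*, 0-1-1, 0-10-, 01--0, 01-1-*, 011--, 1-01-, 11-1-*
[col 3] -1-1-
Prime implicants: --101, -0-01, -010-, -1-1-, -11-1, 0-1-1, 0-10-, 01--0, 011--, 1-01-, 100-1
PI chart (minterm → PIs covering it):
  1 | -0-01  (sole → essential)
  4 | -010-,0-10-
  5 | --101,-0-01,-010-,0-1-1,0-10-
  7 | 0-1-1  (sole → essential)
  10 | -1-1-,01--0
  11 | -1-1-  (sole → essential)
  12 | 0-10-,01--0,011--
  13 | --101,-11-1,0-1-1,0-10-,011--
  14 | -1-1-,01--0,011--
  15 | -1-1-,-11-1,0-1-1,011--
  17 | -0-01,100-1
  18 | 1-01-  (sole → essential)
  19 | 1-01-,100-1
  20 | -010-  (sole → essential)
  21 | --101,-0-01,-010-
  26 | -1-1-,1-01-
  27 | -1-1-,1-01-
  29 | --101,-11-1
  30 | -1-1-  (sole → essential)
  31 | -1-1-,-11-1
Essential prime implicants: -0-01, -010-, -1-1-, 0-1-1, 1-01-

5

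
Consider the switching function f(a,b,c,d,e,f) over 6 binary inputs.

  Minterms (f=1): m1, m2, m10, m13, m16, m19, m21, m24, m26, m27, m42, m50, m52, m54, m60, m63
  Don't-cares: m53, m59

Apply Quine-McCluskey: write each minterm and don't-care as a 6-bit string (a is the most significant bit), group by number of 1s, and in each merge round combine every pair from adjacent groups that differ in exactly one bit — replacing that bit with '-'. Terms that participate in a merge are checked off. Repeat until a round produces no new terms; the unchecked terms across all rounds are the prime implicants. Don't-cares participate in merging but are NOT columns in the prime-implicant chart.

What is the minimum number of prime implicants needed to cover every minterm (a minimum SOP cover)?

[col 0] 000001, 000010*, 001010*, 001101, 010000*, 010011*, 010101*, 011000*, 011010*, 011011*, 101010*, 110010*, 110100*, 110101*, 110110*, 111011*, 111100*, 111111*
[col 1] -01010, -10101, -11011, 0-1010, 00-010, 01-000, 01-011, 0110-0, 01101-, 11-100, 110-10, 1101-0, 11010-, 111-11
Prime implicants: -01010, -10101, -11011, 0-1010, 00-010, 000001, 001101, 01-000, 01-011, 0110-0, 01101-, 11-100, 110-10, 1101-0, 11010-, 111-11
PI chart (minterm → PIs covering it):
  1 | 000001  (sole → essential)
  2 | 00-010  (sole → essential)
  10 | -01010,0-1010,00-010
  13 | 001101  (sole → essential)
  16 | 01-000  (sole → essential)
  19 | 01-011  (sole → essential)
  21 | -10101  (sole → essential)
  24 | 01-000,0110-0
  26 | 0-1010,0110-0,01101-
  27 | -11011,01-011,01101-
  42 | -01010  (sole → essential)
  50 | 110-10  (sole → essential)
  52 | 11-100,1101-0,11010-
  54 | 110-10,1101-0
  60 | 11-100  (sole → essential)
  63 | 111-11  (sole → essential)
Essential prime implicants: -01010, -10101, 00-010, 000001, 001101, 01-000, 01-011, 11-100, 110-10, 111-11
Petrick residual → 0-1010
Minimum SOP uses 11 PIs: b'cd'ef' + bc'de'f + a'cd'ef' + a'b'd'ef' + a'b'c'd'e'f + a'b'cde'f + a'bd'e'f' + a'bd'ef + abde'f' + abc'ef' + abcef

11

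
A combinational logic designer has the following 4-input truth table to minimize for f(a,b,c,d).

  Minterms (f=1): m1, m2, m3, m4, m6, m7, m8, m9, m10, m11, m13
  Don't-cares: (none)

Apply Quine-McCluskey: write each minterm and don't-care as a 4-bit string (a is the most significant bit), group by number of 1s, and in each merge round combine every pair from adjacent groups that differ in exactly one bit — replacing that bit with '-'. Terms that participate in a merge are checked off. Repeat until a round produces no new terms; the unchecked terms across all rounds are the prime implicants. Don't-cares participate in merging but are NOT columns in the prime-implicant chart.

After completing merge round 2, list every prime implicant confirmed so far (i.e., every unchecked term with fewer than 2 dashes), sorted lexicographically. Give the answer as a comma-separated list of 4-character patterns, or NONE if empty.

01-0, 1-01

Round 0: 0001✓ 0010✓ 0011✓ 0100✓ 0110✓ 0111✓ 1000✓ 1001✓ 1010✓ 1011✓ 1101✓
Round 1: -001✓ -010✓ -011✓ 0-10✓ 0-11✓ 00-1✓ 001-✓ 01-0 011-✓ 1-01 10-0✓ 10-1✓ 100-✓ 101-✓
Round 2: -0-1 -01- 0-1- 10--
PIs = {-0-1, -01-, 0-1-, 01-0, 1-01, 10--}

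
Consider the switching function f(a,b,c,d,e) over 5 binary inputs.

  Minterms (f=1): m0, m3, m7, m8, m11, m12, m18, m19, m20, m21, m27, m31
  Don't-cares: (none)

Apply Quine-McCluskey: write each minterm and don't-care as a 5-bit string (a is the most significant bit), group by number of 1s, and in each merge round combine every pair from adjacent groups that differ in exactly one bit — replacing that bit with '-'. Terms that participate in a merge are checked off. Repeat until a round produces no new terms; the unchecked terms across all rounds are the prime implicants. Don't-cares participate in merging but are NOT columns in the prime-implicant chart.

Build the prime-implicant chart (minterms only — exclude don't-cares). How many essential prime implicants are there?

Round 0: 00000✓ 00011✓ 00111✓ 01000✓ 01011✓ 01100✓ 10010✓ 10011✓ 10100✓ 10101✓ 11011✓ 11111✓
Round 1: -0011✓ -1011✓ 0-000 0-011✓ 00-11 01-00 1-011✓ 1001- 1010- 11-11
Round 2: --011
PIs = {--011, 0-000, 00-11, 01-00, 1001-, 1010-, 11-11}
Coverage chart:
  m0: 0-000 ←essential
  m3: --011,00-11
  m7: 00-11 ←essential
  m8: 0-000,01-00
  m11: --011 ←essential
  m12: 01-00 ←essential
  m18: 1001- ←essential
  m19: --011,1001-
  m20: 1010- ←essential
  m21: 1010- ←essential
  m27: --011,11-11
  m31: 11-11 ←essential
Essential: --011, 0-000, 00-11, 01-00, 1001-, 1010-, 11-11

7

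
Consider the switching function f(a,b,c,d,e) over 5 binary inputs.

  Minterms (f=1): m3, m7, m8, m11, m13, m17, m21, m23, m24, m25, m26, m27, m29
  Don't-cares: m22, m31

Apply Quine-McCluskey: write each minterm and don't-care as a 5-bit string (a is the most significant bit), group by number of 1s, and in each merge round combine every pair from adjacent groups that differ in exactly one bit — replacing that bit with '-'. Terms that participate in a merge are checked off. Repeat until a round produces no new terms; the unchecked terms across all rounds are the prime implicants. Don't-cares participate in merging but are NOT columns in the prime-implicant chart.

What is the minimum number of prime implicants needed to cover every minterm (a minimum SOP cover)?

6

Round 0: 00011✓ 00111✓ 01000✓ 01011✓ 01101✓ 10001✓ 10101✓ 10110✓ 10111✓ 11000✓ 11001✓ 11010✓ 11011✓ 11101✓ 11111✓
Round 1: -0111 -1000 -1011 -1101 0-011 00-11 1-001✓ 1-101✓ 1-111✓ 10-01✓ 101-1✓ 1011- 11-01✓ 11-11✓ 110-0✓ 110-1✓ 1100-✓ 1101-✓ 111-1✓
Round 2: 1--01 1-1-1 11--1 110--
PIs = {-0111, -1000, -1011, -1101, 0-011, 00-11, 1--01, 1-1-1, 1011-, 11--1, 110--}
Coverage chart:
  m3: 0-011,00-11
  m7: -0111,00-11
  m8: -1000 ←essential
  m11: -1011,0-011
  m13: -1101 ←essential
  m17: 1--01 ←essential
  m21: 1--01,1-1-1
  m23: -0111,1-1-1,1011-
  m24: -1000,110--
  m25: 1--01,11--1,110--
  m26: 110-- ←essential
  m27: -1011,11--1,110--
  m29: -1101,1--01,1-1-1,11--1
Essential: -1000, -1101, 1--01, 110--
Petrick residual → -0111, 0-011
Min cover (6 terms): b'cde + bc'd'e' + bcd'e + a'c'de + ad'e + abc'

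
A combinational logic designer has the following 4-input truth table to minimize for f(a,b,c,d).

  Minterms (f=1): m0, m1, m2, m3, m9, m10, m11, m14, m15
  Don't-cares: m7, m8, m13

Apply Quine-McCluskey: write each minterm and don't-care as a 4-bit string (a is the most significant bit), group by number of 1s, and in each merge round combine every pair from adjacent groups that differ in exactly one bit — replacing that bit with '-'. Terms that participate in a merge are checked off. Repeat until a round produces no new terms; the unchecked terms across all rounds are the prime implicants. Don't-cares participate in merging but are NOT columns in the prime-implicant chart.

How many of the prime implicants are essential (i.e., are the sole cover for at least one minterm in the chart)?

2

size-2^0 implicants → 0000(✓)  0001(✓)  0010(✓)  0011(✓)  0111(✓)  1000(✓)  1001(✓)  1010(✓)  1011(✓)  1101(✓)  1110(✓)  1111(✓)
size-2^1 implicants → -000(✓)  -001(✓)  -010(✓)  -011(✓)  -111(✓)  0-11(✓)  00-0(✓)  00-1(✓)  000-(✓)  001-(✓)  1-01(✓)  1-10(✓)  1-11(✓)  10-0(✓)  10-1(✓)  100-(✓)  101-(✓)  11-1(✓)  111-(✓)
size-2^2 implicants → --11  -0-0(✓)  -0-1(✓)  -00-(✓)  -01-(✓)  00--(✓)  1--1  1-1-  10--(✓)
size-2^3 implicants → -0--
Unchecked terms (primes): --11, -0--, 1--1, 1-1-
Minterm coverage:
  m0 ⊆ -0-- [E]
  m1 ⊆ -0-- [E]
  m2 ⊆ -0-- [E]
  m3 ⊆ --11,-0--
  m9 ⊆ -0--,1--1
  m10 ⊆ -0--,1-1-
  m11 ⊆ --11,-0--,1--1,1-1-
  m14 ⊆ 1-1- [E]
  m15 ⊆ --11,1--1,1-1-
E = {-0--, 1-1-}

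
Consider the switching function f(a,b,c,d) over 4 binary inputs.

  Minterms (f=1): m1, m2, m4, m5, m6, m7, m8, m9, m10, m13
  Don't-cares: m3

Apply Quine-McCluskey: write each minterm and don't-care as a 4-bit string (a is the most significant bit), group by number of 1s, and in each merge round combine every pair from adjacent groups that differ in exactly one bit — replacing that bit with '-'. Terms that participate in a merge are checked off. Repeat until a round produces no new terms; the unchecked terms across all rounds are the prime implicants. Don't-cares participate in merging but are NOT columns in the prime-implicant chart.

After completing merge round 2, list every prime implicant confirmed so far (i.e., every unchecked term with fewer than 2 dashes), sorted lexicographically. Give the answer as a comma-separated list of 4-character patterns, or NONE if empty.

-010, 10-0, 100-

Round 0: 0001✓ 0010✓ 0011✓ 0100✓ 0101✓ 0110✓ 0111✓ 1000✓ 1001✓ 1010✓ 1101✓
Round 1: -001✓ -010 -101✓ 0-01✓ 0-10✓ 0-11✓ 00-1✓ 001-✓ 01-0✓ 01-1✓ 010-✓ 011-✓ 1-01✓ 10-0 100-
Round 2: --01 0--1 0-1- 01--
PIs = {--01, -010, 0--1, 0-1-, 01--, 10-0, 100-}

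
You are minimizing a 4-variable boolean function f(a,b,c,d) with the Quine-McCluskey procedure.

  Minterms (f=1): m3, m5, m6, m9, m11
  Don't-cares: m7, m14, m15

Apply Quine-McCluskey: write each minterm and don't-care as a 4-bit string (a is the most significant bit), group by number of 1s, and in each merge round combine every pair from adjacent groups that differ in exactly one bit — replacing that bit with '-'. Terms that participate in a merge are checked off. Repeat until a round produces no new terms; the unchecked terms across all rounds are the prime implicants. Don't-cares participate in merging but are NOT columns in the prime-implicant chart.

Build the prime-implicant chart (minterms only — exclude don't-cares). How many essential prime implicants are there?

size-2^0 implicants → 0011(✓)  0101(✓)  0110(✓)  0111(✓)  1001(✓)  1011(✓)  1110(✓)  1111(✓)
size-2^1 implicants → -011(✓)  -110(✓)  -111(✓)  0-11(✓)  01-1  011-(✓)  1-11(✓)  10-1  111-(✓)
size-2^2 implicants → --11  -11-
Unchecked terms (primes): --11, -11-, 01-1, 10-1
Minterm coverage:
  m3 ⊆ --11 [E]
  m5 ⊆ 01-1 [E]
  m6 ⊆ -11- [E]
  m9 ⊆ 10-1 [E]
  m11 ⊆ --11,10-1
E = {--11, -11-, 01-1, 10-1}

4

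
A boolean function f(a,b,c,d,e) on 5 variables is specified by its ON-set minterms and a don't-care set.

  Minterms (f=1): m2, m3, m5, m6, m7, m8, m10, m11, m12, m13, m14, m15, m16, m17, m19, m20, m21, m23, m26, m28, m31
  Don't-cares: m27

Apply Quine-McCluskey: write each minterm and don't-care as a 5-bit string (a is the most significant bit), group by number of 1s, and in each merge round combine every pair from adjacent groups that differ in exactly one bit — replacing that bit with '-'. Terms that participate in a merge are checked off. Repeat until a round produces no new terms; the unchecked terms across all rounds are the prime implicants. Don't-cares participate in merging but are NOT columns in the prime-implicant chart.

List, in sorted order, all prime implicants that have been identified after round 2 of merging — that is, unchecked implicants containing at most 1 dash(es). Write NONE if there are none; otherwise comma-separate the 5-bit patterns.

Round 0: 00010✓ 00011✓ 00101✓ 00110✓ 00111✓ 01000✓ 01010✓ 01011✓ 01100✓ 01101✓ 01110✓ 01111✓ 10000✓ 10001✓ 10011✓ 10100✓ 10101✓ 10111✓ 11010✓ 11011✓ 11100✓ 11111✓
Round 1: -0011✓ -0101✓ -0111✓ -1010✓ -1011✓ -1100 -1111✓ 0-010✓ 0-011✓ 0-101✓ 0-110✓ 0-111✓ 00-10✓ 00-11✓ 0001-✓ 001-1✓ 0011-✓ 01-00✓ 01-10✓ 01-11✓ 010-0✓ 0101-✓ 011-0✓ 011-1✓ 0110-✓ 0111-✓ 1-011✓ 1-100 1-111✓ 10-00✓ 10-01✓ 10-11✓ 100-1✓ 1000-✓ 101-1✓ 1010-✓ 11-11✓ 1101-✓
Round 2: --011✓ --111✓ -0-11✓ -01-1 -1-11✓ -101- 0--10✓ 0--11✓ 0-01-✓ 0-1-1 0-11-✓ 00-1-✓ 01--0 01-1-✓ 011-- 1--11✓ 10--1 10-0-
Round 3: ---11 0--1-
PIs = {---11, -01-1, -101-, -1100, 0--1-, 0-1-1, 01--0, 011--, 1-100, 10--1, 10-0-}

-1100, 1-100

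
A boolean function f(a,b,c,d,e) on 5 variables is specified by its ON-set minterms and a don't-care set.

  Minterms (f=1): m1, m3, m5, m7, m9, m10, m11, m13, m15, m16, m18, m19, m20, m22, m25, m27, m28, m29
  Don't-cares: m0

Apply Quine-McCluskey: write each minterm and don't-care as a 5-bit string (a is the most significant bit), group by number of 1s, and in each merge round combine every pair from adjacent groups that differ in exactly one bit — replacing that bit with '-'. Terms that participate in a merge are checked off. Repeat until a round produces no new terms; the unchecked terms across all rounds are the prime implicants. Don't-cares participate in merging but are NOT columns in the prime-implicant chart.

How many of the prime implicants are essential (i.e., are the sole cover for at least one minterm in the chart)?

Round 0: 00000✓ 00001✓ 00011✓ 00101✓ 00111✓ 01001✓ 01010✓ 01011✓ 01101✓ 01111✓ 10000✓ 10010✓ 10011✓ 10100✓ 10110✓ 11001✓ 11011✓ 11100✓ 11101✓
Round 1: -0000 -0011✓ -1001✓ -1011✓ -1101✓ 0-001✓ 0-011✓ 0-101✓ 0-111✓ 00-01✓ 00-11✓ 000-1✓ 0000- 001-1✓ 01-01✓ 01-11✓ 010-1✓ 0101- 011-1✓ 1-011✓ 1-100 10-00✓ 10-10✓ 100-0✓ 1001- 101-0✓ 11-01✓ 110-1✓ 1110-
Round 2: --011 -1-01 -10-1 0--01✓ 0--11✓ 0-0-1✓ 0-1-1✓ 00--1✓ 01--1✓ 10--0
Round 3: 0---1
PIs = {--011, -0000, -1-01, -10-1, 0---1, 0000-, 0101-, 1-100, 10--0, 1001-, 1110-}
Coverage chart:
  m1: 0---1,0000-
  m3: --011,0---1
  m5: 0---1 ←essential
  m7: 0---1 ←essential
  m9: -1-01,-10-1,0---1
  m10: 0101- ←essential
  m11: --011,-10-1,0---1,0101-
  m13: -1-01,0---1
  m15: 0---1 ←essential
  m16: -0000,10--0
  m18: 10--0,1001-
  m19: --011,1001-
  m20: 1-100,10--0
  m22: 10--0 ←essential
  m25: -1-01,-10-1
  m27: --011,-10-1
  m28: 1-100,1110-
  m29: -1-01,1110-
Essential: 0---1, 0101-, 10--0

3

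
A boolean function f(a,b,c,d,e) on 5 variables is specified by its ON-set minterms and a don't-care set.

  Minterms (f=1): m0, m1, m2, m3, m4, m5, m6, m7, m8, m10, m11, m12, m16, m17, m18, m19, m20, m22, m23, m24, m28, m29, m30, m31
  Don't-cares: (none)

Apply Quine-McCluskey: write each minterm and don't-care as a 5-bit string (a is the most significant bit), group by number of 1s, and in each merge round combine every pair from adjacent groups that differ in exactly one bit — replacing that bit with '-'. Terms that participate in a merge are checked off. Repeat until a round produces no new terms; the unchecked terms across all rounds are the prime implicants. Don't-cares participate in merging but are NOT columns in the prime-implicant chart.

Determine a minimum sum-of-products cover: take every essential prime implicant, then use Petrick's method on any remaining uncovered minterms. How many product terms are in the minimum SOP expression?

6

Round 0: 00000✓ 00001✓ 00010✓ 00011✓ 00100✓ 00101✓ 00110✓ 00111✓ 01000✓ 01010✓ 01011✓ 01100✓ 10000✓ 10001✓ 10010✓ 10011✓ 10100✓ 10110✓ 10111✓ 11000✓ 11100✓ 11101✓ 11110✓ 11111✓
Round 1: -0000✓ -0001✓ -0010✓ -0011✓ -0100✓ -0110✓ -0111✓ -1000✓ -1100✓ 0-000✓ 0-010✓ 0-011✓ 0-100✓ 00-00✓ 00-01✓ 00-10✓ 00-11✓ 000-0✓ 000-1✓ 0000-✓ 0001-✓ 001-0✓ 001-1✓ 0010-✓ 0011-✓ 01-00✓ 010-0✓ 0101-✓ 1-000✓ 1-100✓ 1-110✓ 1-111✓ 10-00✓ 10-10✓ 10-11✓ 100-0✓ 100-1✓ 1000-✓ 1001-✓ 101-0✓ 1011-✓ 11-00✓ 111-0✓ 111-1✓ 1110-✓ 1111-✓
Round 2: --000✓ --100✓ -0-00✓ -0-10✓ -0-11✓ -00-0✓ -00-1✓ -000-✓ -001-✓ -01-0✓ -011-✓ -1-00✓ 0--00✓ 0-0-0 0-01- 00--0✓ 00--1✓ 00-0-✓ 00-1-✓ 000--✓ 001--✓ 1--00✓ 1-1-0 1-11- 10--0✓ 10-1-✓ 100--✓ 111--
Round 3: ---00 -0--0 -0-1- -00-- 00---
PIs = {---00, -0--0, -0-1-, -00--, 0-0-0, 0-01-, 00---, 1-1-0, 1-11-, 111--}
Coverage chart:
  m0: ---00,-0--0,-00--,0-0-0,00---
  m1: -00--,00---
  m2: -0--0,-0-1-,-00--,0-0-0,0-01-,00---
  m3: -0-1-,-00--,0-01-,00---
  m4: ---00,-0--0,00---
  m5: 00--- ←essential
  m6: -0--0,-0-1-,00---
  m7: -0-1-,00---
  m8: ---00,0-0-0
  m10: 0-0-0,0-01-
  m11: 0-01- ←essential
  m12: ---00 ←essential
  m16: ---00,-0--0,-00--
  m17: -00-- ←essential
  m18: -0--0,-0-1-,-00--
  m19: -0-1-,-00--
  m20: ---00,-0--0,1-1-0
  m22: -0--0,-0-1-,1-1-0,1-11-
  m23: -0-1-,1-11-
  m24: ---00 ←essential
  m28: ---00,1-1-0,111--
  m29: 111-- ←essential
  m30: 1-1-0,1-11-,111--
  m31: 1-11-,111--
Essential: ---00, -00--, 0-01-, 00---, 111--
Petrick residual → -0-1-
Min cover (6 terms): d'e' + b'd + b'c' + a'c'd + a'b' + abc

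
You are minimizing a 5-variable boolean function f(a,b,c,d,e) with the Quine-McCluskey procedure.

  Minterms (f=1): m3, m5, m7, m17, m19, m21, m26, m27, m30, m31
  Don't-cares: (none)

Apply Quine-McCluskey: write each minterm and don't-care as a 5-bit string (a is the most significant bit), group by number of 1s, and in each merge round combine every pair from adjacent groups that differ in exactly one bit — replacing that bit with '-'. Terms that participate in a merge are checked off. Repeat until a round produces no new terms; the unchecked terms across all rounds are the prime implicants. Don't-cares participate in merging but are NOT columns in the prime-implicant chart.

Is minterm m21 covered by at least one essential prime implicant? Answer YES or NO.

size-2^0 implicants → 00011(✓)  00101(✓)  00111(✓)  10001(✓)  10011(✓)  10101(✓)  11010(✓)  11011(✓)  11110(✓)  11111(✓)
size-2^1 implicants → -0011  -0101  00-11  001-1  1-011  10-01  100-1  11-10(✓)  11-11(✓)  1101-(✓)  1111-(✓)
size-2^2 implicants → 11-1-
Unchecked terms (primes): -0011, -0101, 00-11, 001-1, 1-011, 10-01, 100-1, 11-1-
Minterm coverage:
  m3 ⊆ -0011,00-11
  m5 ⊆ -0101,001-1
  m7 ⊆ 00-11,001-1
  m17 ⊆ 10-01,100-1
  m19 ⊆ -0011,1-011,100-1
  m21 ⊆ -0101,10-01
  m26 ⊆ 11-1- [E]
  m27 ⊆ 1-011,11-1-
  m30 ⊆ 11-1- [E]
  m31 ⊆ 11-1- [E]
E = {11-1-}

NO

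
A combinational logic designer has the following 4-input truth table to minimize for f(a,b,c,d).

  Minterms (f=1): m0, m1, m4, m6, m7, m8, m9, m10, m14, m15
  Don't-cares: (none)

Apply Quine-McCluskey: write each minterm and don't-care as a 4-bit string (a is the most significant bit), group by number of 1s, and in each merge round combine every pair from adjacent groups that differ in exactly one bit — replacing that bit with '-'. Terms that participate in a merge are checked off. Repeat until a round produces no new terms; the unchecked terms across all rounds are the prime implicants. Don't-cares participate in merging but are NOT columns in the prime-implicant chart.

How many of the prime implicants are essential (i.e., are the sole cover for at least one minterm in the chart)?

size-2^0 implicants → 0000(✓)  0001(✓)  0100(✓)  0110(✓)  0111(✓)  1000(✓)  1001(✓)  1010(✓)  1110(✓)  1111(✓)
size-2^1 implicants → -000(✓)  -001(✓)  -110(✓)  -111(✓)  0-00  000-(✓)  01-0  011-(✓)  1-10  10-0  100-(✓)  111-(✓)
size-2^2 implicants → -00-  -11-
Unchecked terms (primes): -00-, -11-, 0-00, 01-0, 1-10, 10-0
Minterm coverage:
  m0 ⊆ -00-,0-00
  m1 ⊆ -00- [E]
  m4 ⊆ 0-00,01-0
  m6 ⊆ -11-,01-0
  m7 ⊆ -11- [E]
  m8 ⊆ -00-,10-0
  m9 ⊆ -00- [E]
  m10 ⊆ 1-10,10-0
  m14 ⊆ -11-,1-10
  m15 ⊆ -11- [E]
E = {-00-, -11-}

2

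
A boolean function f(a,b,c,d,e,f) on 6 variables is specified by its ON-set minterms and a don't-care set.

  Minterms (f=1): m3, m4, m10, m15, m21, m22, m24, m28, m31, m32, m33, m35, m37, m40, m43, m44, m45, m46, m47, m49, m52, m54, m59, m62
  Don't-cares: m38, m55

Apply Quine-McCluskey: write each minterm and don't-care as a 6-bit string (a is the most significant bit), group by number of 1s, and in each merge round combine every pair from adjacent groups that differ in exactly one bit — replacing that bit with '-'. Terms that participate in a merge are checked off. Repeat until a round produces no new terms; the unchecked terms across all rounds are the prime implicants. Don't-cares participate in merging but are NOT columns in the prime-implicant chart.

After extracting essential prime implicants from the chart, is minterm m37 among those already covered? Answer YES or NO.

Round 0: 000011✓ 000100 001010 001111✓ 010101 010110✓ 011000✓ 011100✓ 011111✓ 100000✓ 100001✓ 100011✓ 100101✓ 100110✓ 101000✓ 101011✓ 101100✓ 101101✓ 101110✓ 101111✓ 110001✓ 110100✓ 110110✓ 110111✓ 111011✓ 111110✓
Round 1: -00011 -01111 -10110 0-1111 011-00 1-0001 1-0110✓ 1-1011 1-1110✓ 10-000 10-011 10-101 10-110✓ 100-01 1000-1 10000- 101-00 101-11 1011-0✓ 1011-1✓ 10110-✓ 10111-✓ 11-110✓ 1101-0 11011-
Round 2: 1--110 1011--
PIs = {-00011, -01111, -10110, 0-1111, 000100, 001010, 010101, 011-00, 1--110, 1-0001, 1-1011, 10-000, 10-011, 10-101, 100-01, 1000-1, 10000-, 101-00, 101-11, 1011--, 1101-0, 11011-}
Coverage chart:
  m3: -00011 ←essential
  m4: 000100 ←essential
  m10: 001010 ←essential
  m15: -01111,0-1111
  m21: 010101 ←essential
  m22: -10110 ←essential
  m24: 011-00 ←essential
  m28: 011-00 ←essential
  m31: 0-1111 ←essential
  m32: 10-000,10000-
  m33: 1-0001,100-01,1000-1,10000-
  m35: -00011,10-011,1000-1
  m37: 10-101,100-01
  m40: 10-000,101-00
  m43: 1-1011,10-011,101-11
  m44: 101-00,1011--
  m45: 10-101,1011--
  m46: 1--110,1011--
  m47: -01111,101-11,1011--
  m49: 1-0001 ←essential
  m52: 1101-0 ←essential
  m54: -10110,1--110,1101-0,11011-
  m59: 1-1011 ←essential
  m62: 1--110 ←essential
Essential: -00011, -10110, 0-1111, 000100, 001010, 010101, 011-00, 1--110, 1-0001, 1-1011, 1101-0

NO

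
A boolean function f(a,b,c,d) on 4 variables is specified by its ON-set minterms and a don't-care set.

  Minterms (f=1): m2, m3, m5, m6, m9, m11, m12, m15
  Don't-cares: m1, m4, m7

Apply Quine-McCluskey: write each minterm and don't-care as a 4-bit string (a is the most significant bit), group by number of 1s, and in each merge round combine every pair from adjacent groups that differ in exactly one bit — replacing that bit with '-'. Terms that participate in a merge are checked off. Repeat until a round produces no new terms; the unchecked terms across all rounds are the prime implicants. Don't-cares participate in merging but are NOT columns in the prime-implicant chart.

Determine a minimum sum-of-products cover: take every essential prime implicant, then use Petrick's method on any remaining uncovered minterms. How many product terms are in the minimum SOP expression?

[col 0] 0001*, 0010*, 0011*, 0100*, 0101*, 0110*, 0111*, 1001*, 1011*, 1100*, 1111*
[col 1] -001*, -011*, -100, -111*, 0-01*, 0-10*, 0-11*, 00-1*, 001-*, 01-0*, 01-1*, 010-*, 011-*, 1-11*, 10-1*
[col 2] --11, -0-1, 0--1, 0-1-, 01--
Prime implicants: --11, -0-1, -100, 0--1, 0-1-, 01--
PI chart (minterm → PIs covering it):
  2 | 0-1-  (sole → essential)
  3 | --11,-0-1,0--1,0-1-
  5 | 0--1,01--
  6 | 0-1-,01--
  9 | -0-1  (sole → essential)
  11 | --11,-0-1
  12 | -100  (sole → essential)
  15 | --11  (sole → essential)
Essential prime implicants: --11, -0-1, -100, 0-1-
Petrick residual → 0--1
Minimum SOP uses 5 PIs: cd + b'd + bc'd' + a'd + a'c

5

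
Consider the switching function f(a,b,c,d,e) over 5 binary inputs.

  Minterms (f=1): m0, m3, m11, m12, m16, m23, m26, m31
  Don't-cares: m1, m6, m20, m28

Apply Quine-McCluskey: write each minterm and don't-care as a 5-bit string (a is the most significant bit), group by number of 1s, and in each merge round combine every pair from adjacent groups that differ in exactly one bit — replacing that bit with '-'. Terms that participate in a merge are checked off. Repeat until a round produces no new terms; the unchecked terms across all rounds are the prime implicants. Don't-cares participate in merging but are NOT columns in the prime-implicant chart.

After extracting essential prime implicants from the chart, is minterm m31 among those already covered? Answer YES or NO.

[col 0] 00000*, 00001*, 00011*, 00110, 01011*, 01100*, 10000*, 10100*, 10111*, 11010, 11100*, 11111*
[col 1] -0000, -1100, 0-011, 000-1, 0000-, 1-100, 1-111, 10-00
Prime implicants: -0000, -1100, 0-011, 000-1, 0000-, 00110, 1-100, 1-111, 10-00, 11010
PI chart (minterm → PIs covering it):
  0 | -0000,0000-
  3 | 0-011,000-1
  11 | 0-011  (sole → essential)
  12 | -1100  (sole → essential)
  16 | -0000,10-00
  23 | 1-111  (sole → essential)
  26 | 11010  (sole → essential)
  31 | 1-111  (sole → essential)
Essential prime implicants: -1100, 0-011, 1-111, 11010

YES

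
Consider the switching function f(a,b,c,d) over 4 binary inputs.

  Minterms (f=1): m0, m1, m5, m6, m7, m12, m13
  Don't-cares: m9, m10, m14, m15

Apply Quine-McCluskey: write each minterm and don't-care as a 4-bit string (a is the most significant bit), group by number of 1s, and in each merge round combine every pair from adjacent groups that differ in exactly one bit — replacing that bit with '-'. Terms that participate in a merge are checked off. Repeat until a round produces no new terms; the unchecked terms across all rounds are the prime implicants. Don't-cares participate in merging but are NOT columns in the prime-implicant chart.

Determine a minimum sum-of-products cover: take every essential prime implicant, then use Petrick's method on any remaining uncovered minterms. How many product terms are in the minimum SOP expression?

Round 0: 0000✓ 0001✓ 0101✓ 0110✓ 0111✓ 1001✓ 1010✓ 1100✓ 1101✓ 1110✓ 1111✓
Round 1: -001✓ -101✓ -110✓ -111✓ 0-01✓ 000- 01-1✓ 011-✓ 1-01✓ 1-10 11-0✓ 11-1✓ 110-✓ 111-✓
Round 2: --01 -1-1 -11- 11--
PIs = {--01, -1-1, -11-, 000-, 1-10, 11--}
Coverage chart:
  m0: 000- ←essential
  m1: --01,000-
  m5: --01,-1-1
  m6: -11- ←essential
  m7: -1-1,-11-
  m12: 11-- ←essential
  m13: --01,-1-1,11--
Essential: -11-, 000-, 11--
Petrick residual → --01
Min cover (4 terms): c'd + bc + a'b'c' + ab

4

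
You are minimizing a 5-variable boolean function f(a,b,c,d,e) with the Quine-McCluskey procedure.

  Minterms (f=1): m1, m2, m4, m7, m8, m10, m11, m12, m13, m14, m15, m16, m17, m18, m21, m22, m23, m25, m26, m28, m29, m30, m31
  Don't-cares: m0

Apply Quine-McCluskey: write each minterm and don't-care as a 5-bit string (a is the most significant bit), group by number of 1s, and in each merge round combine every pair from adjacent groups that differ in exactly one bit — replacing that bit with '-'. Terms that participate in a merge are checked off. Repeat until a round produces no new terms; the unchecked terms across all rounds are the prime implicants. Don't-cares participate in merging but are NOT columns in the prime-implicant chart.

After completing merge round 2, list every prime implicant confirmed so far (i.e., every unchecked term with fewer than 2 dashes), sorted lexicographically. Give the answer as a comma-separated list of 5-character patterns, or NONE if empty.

size-2^0 implicants → 00000(✓)  00001(✓)  00010(✓)  00100(✓)  00111(✓)  01000(✓)  01010(✓)  01011(✓)  01100(✓)  01101(✓)  01110(✓)  01111(✓)  10000(✓)  10001(✓)  10010(✓)  10101(✓)  10110(✓)  10111(✓)  11001(✓)  11010(✓)  11100(✓)  11101(✓)  11110(✓)  11111(✓)
size-2^1 implicants → -0000(✓)  -0001(✓)  -0010(✓)  -0111(✓)  -1010(✓)  -1100(✓)  -1101(✓)  -1110(✓)  -1111(✓)  0-000(✓)  0-010(✓)  0-100(✓)  0-111(✓)  00-00(✓)  000-0(✓)  0000-(✓)  01-00(✓)  01-10(✓)  01-11(✓)  010-0(✓)  0101-(✓)  011-0(✓)  011-1(✓)  0110-(✓)  0111-(✓)  1-001(✓)  1-010(✓)  1-101(✓)  1-110(✓)  1-111(✓)  10-01(✓)  10-10(✓)  100-0(✓)  1000-(✓)  101-1(✓)  1011-(✓)  11-01(✓)  11-10(✓)  111-0(✓)  111-1(✓)  1110-(✓)  1111-(✓)
size-2^2 implicants → --010  --111  -00-0  -000-  -1-10  -11-0(✓)  -11-1(✓)  -110-(✓)  -111-(✓)  0--00  0-0-0  01--0  01-1-  011--(✓)  1--01  1--10  1-1-1  1-11-  111--(✓)
size-2^3 implicants → -11--
Unchecked terms (primes): --010, --111, -00-0, -000-, -1-10, -11--, 0--00, 0-0-0, 01--0, 01-1-, 1--01, 1--10, 1-1-1, 1-11-

NONE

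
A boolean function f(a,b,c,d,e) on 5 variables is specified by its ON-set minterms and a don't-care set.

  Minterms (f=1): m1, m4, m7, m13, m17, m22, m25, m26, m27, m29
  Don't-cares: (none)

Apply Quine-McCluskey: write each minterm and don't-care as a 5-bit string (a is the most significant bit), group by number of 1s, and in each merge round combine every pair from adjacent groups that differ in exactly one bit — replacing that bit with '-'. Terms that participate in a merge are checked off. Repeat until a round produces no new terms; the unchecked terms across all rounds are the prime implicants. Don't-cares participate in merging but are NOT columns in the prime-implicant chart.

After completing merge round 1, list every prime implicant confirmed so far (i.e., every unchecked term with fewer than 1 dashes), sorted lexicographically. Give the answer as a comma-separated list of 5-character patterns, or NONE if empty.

Round 0: 00001✓ 00100 00111 01101✓ 10001✓ 10110 11001✓ 11010✓ 11011✓ 11101✓
Round 1: -0001 -1101 1-001 11-01 110-1 1101-
PIs = {-0001, -1101, 00100, 00111, 1-001, 10110, 11-01, 110-1, 1101-}

00100, 00111, 10110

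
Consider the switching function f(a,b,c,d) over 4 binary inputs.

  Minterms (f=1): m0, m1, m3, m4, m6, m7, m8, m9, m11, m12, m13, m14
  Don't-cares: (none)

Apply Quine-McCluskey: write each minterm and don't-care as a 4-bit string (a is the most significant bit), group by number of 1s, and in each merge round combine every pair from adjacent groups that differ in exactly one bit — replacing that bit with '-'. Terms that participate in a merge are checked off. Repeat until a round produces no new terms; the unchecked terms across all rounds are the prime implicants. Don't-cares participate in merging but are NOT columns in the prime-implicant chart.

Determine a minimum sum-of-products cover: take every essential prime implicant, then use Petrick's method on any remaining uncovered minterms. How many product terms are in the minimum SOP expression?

[col 0] 0000*, 0001*, 0011*, 0100*, 0110*, 0111*, 1000*, 1001*, 1011*, 1100*, 1101*, 1110*
[col 1] -000*, -001*, -011*, -100*, -110*, 0-00*, 0-11, 00-1*, 000-*, 01-0*, 011-, 1-00*, 1-01*, 10-1*, 100-*, 11-0*, 110-*
[col 2] --00, -0-1, -00-, -1-0, 1-0-
Prime implicants: --00, -0-1, -00-, -1-0, 0-11, 011-, 1-0-
PI chart (minterm → PIs covering it):
  0 | --00,-00-
  1 | -0-1,-00-
  3 | -0-1,0-11
  4 | --00,-1-0
  6 | -1-0,011-
  7 | 0-11,011-
  8 | --00,-00-,1-0-
  9 | -0-1,-00-,1-0-
  11 | -0-1  (sole → essential)
  12 | --00,-1-0,1-0-
  13 | 1-0-  (sole → essential)
  14 | -1-0  (sole → essential)
Essential prime implicants: -0-1, -1-0, 1-0-
Petrick residual → --00, 0-11
Minimum SOP uses 5 PIs: c'd' + b'd + bd' + a'cd + ac'

5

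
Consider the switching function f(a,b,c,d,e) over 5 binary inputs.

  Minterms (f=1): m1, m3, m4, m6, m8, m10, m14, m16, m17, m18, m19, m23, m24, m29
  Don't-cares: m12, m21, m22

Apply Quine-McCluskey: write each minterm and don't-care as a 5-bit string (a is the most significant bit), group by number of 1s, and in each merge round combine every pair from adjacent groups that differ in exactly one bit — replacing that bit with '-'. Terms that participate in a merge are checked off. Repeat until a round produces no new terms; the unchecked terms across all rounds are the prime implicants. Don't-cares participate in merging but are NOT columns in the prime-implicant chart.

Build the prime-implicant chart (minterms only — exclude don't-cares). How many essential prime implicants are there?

Round 0: 00001✓ 00011✓ 00100✓ 00110✓ 01000✓ 01010✓ 01100✓ 01110✓ 10000✓ 10001✓ 10010✓ 10011✓ 10101✓ 10110✓ 10111✓ 11000✓ 11101✓
Round 1: -0001✓ -0011✓ -0110 -1000 0-100✓ 0-110✓ 000-1✓ 001-0✓ 01-00✓ 01-10✓ 010-0✓ 011-0✓ 1-000 1-101 10-01✓ 10-10✓ 10-11✓ 100-0✓ 100-1✓ 1000-✓ 1001-✓ 101-1✓ 1011-✓
Round 2: -00-1 0-1-0 01--0 10--1 10-1- 100--
PIs = {-00-1, -0110, -1000, 0-1-0, 01--0, 1-000, 1-101, 10--1, 10-1-, 100--}
Coverage chart:
  m1: -00-1 ←essential
  m3: -00-1 ←essential
  m4: 0-1-0 ←essential
  m6: -0110,0-1-0
  m8: -1000,01--0
  m10: 01--0 ←essential
  m14: 0-1-0,01--0
  m16: 1-000,100--
  m17: -00-1,10--1,100--
  m18: 10-1-,100--
  m19: -00-1,10--1,10-1-,100--
  m23: 10--1,10-1-
  m24: -1000,1-000
  m29: 1-101 ←essential
Essential: -00-1, 0-1-0, 01--0, 1-101

4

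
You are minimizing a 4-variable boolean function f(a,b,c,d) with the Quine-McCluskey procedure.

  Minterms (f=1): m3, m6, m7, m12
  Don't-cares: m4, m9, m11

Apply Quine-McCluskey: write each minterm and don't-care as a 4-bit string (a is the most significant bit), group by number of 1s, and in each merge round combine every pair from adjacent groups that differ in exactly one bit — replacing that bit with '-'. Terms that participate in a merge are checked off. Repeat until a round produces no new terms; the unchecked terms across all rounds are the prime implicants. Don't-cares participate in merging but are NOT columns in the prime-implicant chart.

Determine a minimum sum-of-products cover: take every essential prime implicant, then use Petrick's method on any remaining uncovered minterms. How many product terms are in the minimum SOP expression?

3

size-2^0 implicants → 0011(✓)  0100(✓)  0110(✓)  0111(✓)  1001(✓)  1011(✓)  1100(✓)
size-2^1 implicants → -011  -100  0-11  01-0  011-  10-1
Unchecked terms (primes): -011, -100, 0-11, 01-0, 011-, 10-1
Minterm coverage:
  m3 ⊆ -011,0-11
  m6 ⊆ 01-0,011-
  m7 ⊆ 0-11,011-
  m12 ⊆ -100 [E]
E = {-100}
Petrick residual → -011, 011-
Cover = b'cd + bc'd' + a'bc  |cover|=3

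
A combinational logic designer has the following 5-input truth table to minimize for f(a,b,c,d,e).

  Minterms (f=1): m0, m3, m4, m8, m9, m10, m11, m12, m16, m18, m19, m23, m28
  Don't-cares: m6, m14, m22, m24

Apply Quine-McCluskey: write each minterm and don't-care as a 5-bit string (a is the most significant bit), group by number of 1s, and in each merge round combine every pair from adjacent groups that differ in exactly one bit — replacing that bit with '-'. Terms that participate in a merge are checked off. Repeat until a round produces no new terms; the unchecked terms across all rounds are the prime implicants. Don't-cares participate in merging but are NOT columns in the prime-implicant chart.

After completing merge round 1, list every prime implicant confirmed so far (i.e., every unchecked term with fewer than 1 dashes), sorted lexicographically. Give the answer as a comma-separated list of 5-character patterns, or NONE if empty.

size-2^0 implicants → 00000(✓)  00011(✓)  00100(✓)  00110(✓)  01000(✓)  01001(✓)  01010(✓)  01011(✓)  01100(✓)  01110(✓)  10000(✓)  10010(✓)  10011(✓)  10110(✓)  10111(✓)  11000(✓)  11100(✓)
size-2^1 implicants → -0000(✓)  -0011  -0110  -1000(✓)  -1100(✓)  0-000(✓)  0-011  0-100(✓)  0-110(✓)  00-00(✓)  001-0(✓)  01-00(✓)  01-10(✓)  010-0(✓)  010-1(✓)  0100-(✓)  0101-(✓)  011-0(✓)  1-000(✓)  10-10(✓)  10-11(✓)  100-0  1001-(✓)  1011-(✓)  11-00(✓)
size-2^2 implicants → --000  -1-00  0--00  0-1-0  01--0  010--  10-1-
Unchecked terms (primes): --000, -0011, -0110, -1-00, 0--00, 0-011, 0-1-0, 01--0, 010--, 10-1-, 100-0

NONE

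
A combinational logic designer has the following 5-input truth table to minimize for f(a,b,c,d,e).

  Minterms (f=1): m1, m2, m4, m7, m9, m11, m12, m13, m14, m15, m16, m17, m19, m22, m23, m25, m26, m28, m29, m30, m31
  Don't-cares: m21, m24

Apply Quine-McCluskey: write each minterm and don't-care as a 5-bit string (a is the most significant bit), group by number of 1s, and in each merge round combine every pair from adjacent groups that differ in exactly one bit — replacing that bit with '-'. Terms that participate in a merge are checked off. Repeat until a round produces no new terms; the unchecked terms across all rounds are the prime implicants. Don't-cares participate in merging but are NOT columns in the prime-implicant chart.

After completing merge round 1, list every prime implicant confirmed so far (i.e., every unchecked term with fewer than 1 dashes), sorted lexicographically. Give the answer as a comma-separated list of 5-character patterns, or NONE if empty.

00010

size-2^0 implicants → 00001(✓)  00010  00100(✓)  00111(✓)  01001(✓)  01011(✓)  01100(✓)  01101(✓)  01110(✓)  01111(✓)  10000(✓)  10001(✓)  10011(✓)  10101(✓)  10110(✓)  10111(✓)  11000(✓)  11001(✓)  11010(✓)  11100(✓)  11101(✓)  11110(✓)  11111(✓)
size-2^1 implicants → -0001(✓)  -0111(✓)  -1001(✓)  -1100(✓)  -1101(✓)  -1110(✓)  -1111(✓)  0-001(✓)  0-100  0-111(✓)  01-01(✓)  01-11(✓)  010-1(✓)  011-0(✓)  011-1(✓)  0110-(✓)  0111-(✓)  1-000(✓)  1-001(✓)  1-101(✓)  1-110(✓)  1-111(✓)  10-01(✓)  10-11(✓)  100-1(✓)  1000-(✓)  101-1(✓)  1011-(✓)  11-00(✓)  11-01(✓)  11-10(✓)  110-0(✓)  1100-(✓)  111-0(✓)  111-1(✓)  1110-(✓)  1111-(✓)
size-2^2 implicants → --001  --111  -1-01  -11-0(✓)  -11-1(✓)  -110-(✓)  -111-(✓)  01--1  011--(✓)  1--01  1-00-  1-1-1  1-11-  10--1  11--0  11-0-  111--(✓)
size-2^3 implicants → -11--
Unchecked terms (primes): --001, --111, -1-01, -11--, 0-100, 00010, 01--1, 1--01, 1-00-, 1-1-1, 1-11-, 10--1, 11--0, 11-0-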